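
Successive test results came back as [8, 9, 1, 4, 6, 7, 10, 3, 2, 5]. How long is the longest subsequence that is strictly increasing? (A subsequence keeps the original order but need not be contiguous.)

Track the smallest tail for each achievable length (strict):
8 → extends → [8]
9 → extends → [8, 9]
1 → replaces 8 → [1, 9]
4 → replaces 9 → [1, 4]
6 → extends → [1, 4, 6]
7 → extends → [1, 4, 6, 7]
10 → extends → [1, 4, 6, 7, 10]
3 → replaces 4 → [1, 3, 6, 7, 10]
2 → replaces 3 → [1, 2, 6, 7, 10]
5 → replaces 6 → [1, 2, 5, 7, 10]
Five tails, so the longest strictly increasing subsequence has length 5 (e.g. 1, 4, 6, 7, 10).

5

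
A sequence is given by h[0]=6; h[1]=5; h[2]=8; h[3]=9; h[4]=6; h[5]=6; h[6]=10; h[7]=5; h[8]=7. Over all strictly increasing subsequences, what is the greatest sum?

Let S[i] be the best sum of a strictly increasing subsequence ending at i:
i:      0  1  2  3  4  5  6  7  8
h[i]:   6  5  8  9  6  6 10  5  7
S:      6  5 14 23 11 11 33  5 18
Maximum is 33 (e.g. 6 + 8 + 9 + 10).

33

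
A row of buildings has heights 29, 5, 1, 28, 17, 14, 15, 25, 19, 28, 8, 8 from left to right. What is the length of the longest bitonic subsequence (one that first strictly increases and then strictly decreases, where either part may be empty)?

6

inc[i] = longest strictly increasing subsequence ending at i; dec[i] = longest strictly decreasing subsequence starting at i:
i:      1  2  3  4  5  6  7  8  9 10 11 12
a[i]:  29  5  1 28 17 14 15 25 19 28  8  8
inc:    1  1  1  2  2  2  3  4  4  5  2  2
dec:    5  2  1  4  3  2  2  3  2  2  1  1
Best peak at i=8 (value 25): inc=4, dec=3, length 4+3−1 = 6.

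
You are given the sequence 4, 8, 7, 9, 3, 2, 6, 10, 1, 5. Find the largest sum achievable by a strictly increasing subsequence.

31

Let S[i] be the best sum of a strictly increasing subsequence ending at i:
i:      1  2  3  4  5  6  7  8  9 10
a[i]:   4  8  7  9  3  2  6 10  1  5
S:      4 12 11 21  3  2 10 31  1  9
Maximum is 31 (e.g. 4 + 8 + 9 + 10).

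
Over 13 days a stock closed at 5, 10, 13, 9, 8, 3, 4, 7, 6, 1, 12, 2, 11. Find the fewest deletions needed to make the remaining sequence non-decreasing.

9

Fewest deletions = n − (longest non-decreasing subsequence).
i:      1  2  3  4  5  6  7  8  9 10 11 12 13
a[i]:   5 10 13  9  8  3  4  7  6  1 12  2 11
dp:     1  2  3  2  2  1  2  3  3  1  4  2  4
max dp = 4, so deletions = 13 − 4 = 9.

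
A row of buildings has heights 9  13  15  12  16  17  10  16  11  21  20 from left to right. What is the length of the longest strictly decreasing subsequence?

Negate each value so 'decreasing' becomes 'increasing', then run patience tails on the negated sequence:
-9 → extends → [-9]
-13 → replaces -9 → [-13]
-15 → replaces -13 → [-15]
-12 → extends → [-15, -12]
-16 → replaces -15 → [-16, -12]
-17 → replaces -16 → [-17, -12]
-10 → extends → [-17, -12, -10]
-16 → replaces -12 → [-17, -16, -10]
-11 → replaces -10 → [-17, -16, -11]
-21 → replaces -17 → [-21, -16, -11]
-20 → replaces -16 → [-21, -20, -11]
Three tails, so the longest strictly decreasing subsequence of the original has length 3.

3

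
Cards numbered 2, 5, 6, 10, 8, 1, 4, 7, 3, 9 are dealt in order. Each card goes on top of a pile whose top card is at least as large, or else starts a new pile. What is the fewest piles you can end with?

5

Place each on the leftmost legal pile:
2 → new pile 1 (tops now [2])
5 → new pile 2 (tops now [2, 5])
6 → new pile 3 (tops now [2, 5, 6])
10 → new pile 4 (tops now [2, 5, 6, 10])
8 → pile 4 (tops now [2, 5, 6, 8])
1 → pile 1 (tops now [1, 5, 6, 8])
4 → pile 2 (tops now [1, 4, 6, 8])
7 → pile 4 (tops now [1, 4, 6, 7])
3 → pile 2 (tops now [1, 3, 6, 7])
9 → new pile 5 (tops now [1, 3, 6, 7, 9])
Five piles.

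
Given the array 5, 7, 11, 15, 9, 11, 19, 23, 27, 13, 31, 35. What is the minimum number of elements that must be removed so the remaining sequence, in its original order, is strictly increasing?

Fewest deletions = n − (longest strictly increasing subsequence).
i:      1  2  3  4  5  6  7  8  9 10 11 12
a[i]:   5  7 11 15  9 11 19 23 27 13 31 35
dp:     1  2  3  4  3  4  5  6  7  5  8  9
max dp = 9, so deletions = 12 − 9 = 3.

3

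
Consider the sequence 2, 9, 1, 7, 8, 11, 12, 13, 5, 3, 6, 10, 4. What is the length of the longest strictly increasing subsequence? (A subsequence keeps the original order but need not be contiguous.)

6

Track the smallest tail for each achievable length (strict):
2 → extends → [2]
9 → extends → [2, 9]
1 → replaces 2 → [1, 9]
7 → replaces 9 → [1, 7]
8 → extends → [1, 7, 8]
11 → extends → [1, 7, 8, 11]
12 → extends → [1, 7, 8, 11, 12]
13 → extends → [1, 7, 8, 11, 12, 13]
5 → replaces 7 → [1, 5, 8, 11, 12, 13]
3 → replaces 5 → [1, 3, 8, 11, 12, 13]
6 → replaces 8 → [1, 3, 6, 11, 12, 13]
10 → replaces 11 → [1, 3, 6, 10, 12, 13]
4 → replaces 6 → [1, 3, 4, 10, 12, 13]
Six tails, so the longest strictly increasing subsequence has length 6 (e.g. 2, 7, 8, 11, 12, 13).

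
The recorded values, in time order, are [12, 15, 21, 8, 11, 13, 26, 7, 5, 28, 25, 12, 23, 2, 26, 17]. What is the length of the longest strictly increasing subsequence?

5

Track the smallest tail for each achievable length (strict):
12 → extends → [12]
15 → extends → [12, 15]
21 → extends → [12, 15, 21]
8 → replaces 12 → [8, 15, 21]
11 → replaces 15 → [8, 11, 21]
13 → replaces 21 → [8, 11, 13]
26 → extends → [8, 11, 13, 26]
7 → replaces 8 → [7, 11, 13, 26]
5 → replaces 7 → [5, 11, 13, 26]
28 → extends → [5, 11, 13, 26, 28]
25 → replaces 26 → [5, 11, 13, 25, 28]
12 → replaces 13 → [5, 11, 12, 25, 28]
23 → replaces 25 → [5, 11, 12, 23, 28]
2 → replaces 5 → [2, 11, 12, 23, 28]
26 → replaces 28 → [2, 11, 12, 23, 26]
17 → replaces 23 → [2, 11, 12, 17, 26]
Five tails, so the longest strictly increasing subsequence has length 5 (e.g. 12, 15, 21, 26, 28).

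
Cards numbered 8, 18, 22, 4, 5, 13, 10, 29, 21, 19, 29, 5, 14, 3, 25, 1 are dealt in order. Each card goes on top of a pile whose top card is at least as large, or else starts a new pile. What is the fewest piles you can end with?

Place each on the leftmost legal pile:
8 → new pile 1 (tops now [8])
18 → new pile 2 (tops now [8, 18])
22 → new pile 3 (tops now [8, 18, 22])
4 → pile 1 (tops now [4, 18, 22])
5 → pile 2 (tops now [4, 5, 22])
13 → pile 3 (tops now [4, 5, 13])
10 → pile 3 (tops now [4, 5, 10])
29 → new pile 4 (tops now [4, 5, 10, 29])
21 → pile 4 (tops now [4, 5, 10, 21])
19 → pile 4 (tops now [4, 5, 10, 19])
29 → new pile 5 (tops now [4, 5, 10, 19, 29])
5 → pile 2 (tops now [4, 5, 10, 19, 29])
14 → pile 4 (tops now [4, 5, 10, 14, 29])
3 → pile 1 (tops now [3, 5, 10, 14, 29])
25 → pile 5 (tops now [3, 5, 10, 14, 25])
1 → pile 1 (tops now [1, 5, 10, 14, 25])
Five piles.

5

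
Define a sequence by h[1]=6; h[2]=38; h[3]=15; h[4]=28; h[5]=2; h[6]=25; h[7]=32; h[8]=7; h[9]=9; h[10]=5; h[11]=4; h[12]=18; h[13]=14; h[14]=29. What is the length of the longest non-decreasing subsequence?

5

Track the smallest tail for each achievable length (allowing ties):
6 → extends → [6]
38 → extends → [6, 38]
15 → replaces 38 → [6, 15]
28 → extends → [6, 15, 28]
2 → replaces 6 → [2, 15, 28]
25 → replaces 28 → [2, 15, 25]
32 → extends → [2, 15, 25, 32]
7 → replaces 15 → [2, 7, 25, 32]
9 → replaces 25 → [2, 7, 9, 32]
5 → replaces 7 → [2, 5, 9, 32]
4 → replaces 5 → [2, 4, 9, 32]
18 → replaces 32 → [2, 4, 9, 18]
14 → replaces 18 → [2, 4, 9, 14]
29 → extends → [2, 4, 9, 14, 29]
Five tails, so the longest non-decreasing subsequence has length 5 (e.g. 6, 7, 9, 18, 29).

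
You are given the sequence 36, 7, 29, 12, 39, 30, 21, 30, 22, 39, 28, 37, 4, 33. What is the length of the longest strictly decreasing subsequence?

4

Let dp[i] be the longest strictly decreasing subsequence ending at i:
i:      1  2  3  4  5  6  7  8  9 10 11 12 13 14
a[i]:  36  7 29 12 39 30 21 30 22 39 28 37  4 33
dp:     1  2  2  3  1  2  3  2  3  1  3  2  4  3
Maximum is 4.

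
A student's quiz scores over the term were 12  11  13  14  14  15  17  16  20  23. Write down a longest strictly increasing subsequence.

Patience tails give the LIS length; then backtrack through the dp parents:
12 → extends → [12]
11 → replaces 12 → [11]
13 → extends → [11, 13]
14 → extends → [11, 13, 14]
14 → already a tail → [11, 13, 14]
15 → extends → [11, 13, 14, 15]
17 → extends → [11, 13, 14, 15, 17]
16 → replaces 17 → [11, 13, 14, 15, 16]
20 → extends → [11, 13, 14, 15, 16, 20]
23 → extends → [11, 13, 14, 15, 16, 20, 23]
Length 7; one witness is 12, 13, 14, 15, 17, 20, 23.

12, 13, 14, 15, 17, 20, 23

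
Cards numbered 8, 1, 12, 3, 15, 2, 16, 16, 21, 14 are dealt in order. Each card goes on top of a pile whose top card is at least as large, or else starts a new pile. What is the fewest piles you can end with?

5

The minimum number of non-increasing subsequences covering a sequence equals the length of its longest strictly increasing subsequence.
LIS length is 5 (e.g. 8, 12, 15, 16, 21), so 5 piles are needed.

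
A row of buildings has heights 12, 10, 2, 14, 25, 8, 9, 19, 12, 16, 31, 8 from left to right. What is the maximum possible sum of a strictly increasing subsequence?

Let S[i] be the best sum of a strictly increasing subsequence ending at i:
i:      1  2  3  4  5  6  7  8  9 10 11 12
a[i]:  12 10  2 14 25  8  9 19 12 16 31  8
S:     12 10  2 26 51 10 19 45 31 47 82 10
Maximum is 82 (e.g. 12 + 14 + 25 + 31).

82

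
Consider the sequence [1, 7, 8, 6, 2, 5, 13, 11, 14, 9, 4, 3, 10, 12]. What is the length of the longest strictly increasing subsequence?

6

Let dp[i] be the length of the longest such subsequence ending at index i:
i:      1  2  3  4  5  6  7  8  9 10 11 12 13 14
a[i]:   1  7  8  6  2  5 13 11 14  9  4  3 10 12
dp:     1  2  3  2  2  3  4  4  5  4  3  3  5  6
Maximum dp value is 6.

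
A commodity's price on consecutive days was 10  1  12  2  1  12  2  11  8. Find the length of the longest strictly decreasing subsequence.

Negate each value so 'decreasing' becomes 'increasing', then run patience tails on the negated sequence:
-10 → extends → [-10]
-1 → extends → [-10, -1]
-12 → replaces -10 → [-12, -1]
-2 → replaces -1 → [-12, -2]
-1 → extends → [-12, -2, -1]
-12 → already a tail → [-12, -2, -1]
-2 → already a tail → [-12, -2, -1]
-11 → replaces -2 → [-12, -11, -1]
-8 → replaces -1 → [-12, -11, -8]
Three tails, so the longest strictly decreasing subsequence of the original has length 3.

3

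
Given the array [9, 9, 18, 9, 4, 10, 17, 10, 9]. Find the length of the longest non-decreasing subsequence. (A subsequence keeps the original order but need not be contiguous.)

Track the smallest tail for each achievable length (allowing ties):
9 → extends → [9]
9 → extends → [9, 9]
18 → extends → [9, 9, 18]
9 → replaces 18 → [9, 9, 9]
4 → replaces 9 → [4, 9, 9]
10 → extends → [4, 9, 9, 10]
17 → extends → [4, 9, 9, 10, 17]
10 → replaces 17 → [4, 9, 9, 10, 10]
9 → replaces 10 → [4, 9, 9, 9, 10]
Five tails, so the longest non-decreasing subsequence has length 5 (e.g. 9, 9, 9, 10, 17).

5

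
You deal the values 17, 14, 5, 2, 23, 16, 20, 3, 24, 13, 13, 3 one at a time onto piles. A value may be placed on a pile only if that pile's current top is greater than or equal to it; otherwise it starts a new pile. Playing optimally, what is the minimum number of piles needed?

4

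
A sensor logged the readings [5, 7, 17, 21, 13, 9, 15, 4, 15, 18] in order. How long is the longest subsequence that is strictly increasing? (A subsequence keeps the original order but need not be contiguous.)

Track the smallest tail for each achievable length (strict):
5 → extends → [5]
7 → extends → [5, 7]
17 → extends → [5, 7, 17]
21 → extends → [5, 7, 17, 21]
13 → replaces 17 → [5, 7, 13, 21]
9 → replaces 13 → [5, 7, 9, 21]
15 → replaces 21 → [5, 7, 9, 15]
4 → replaces 5 → [4, 7, 9, 15]
15 → already a tail → [4, 7, 9, 15]
18 → extends → [4, 7, 9, 15, 18]
Five tails, so the longest strictly increasing subsequence has length 5 (e.g. 5, 7, 13, 15, 18).

5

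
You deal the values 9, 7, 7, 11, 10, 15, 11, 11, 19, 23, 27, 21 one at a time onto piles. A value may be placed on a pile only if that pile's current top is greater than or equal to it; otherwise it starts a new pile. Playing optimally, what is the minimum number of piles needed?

6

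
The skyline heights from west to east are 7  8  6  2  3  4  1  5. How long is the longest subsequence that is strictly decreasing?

4

Negate each value so 'decreasing' becomes 'increasing', then run patience tails on the negated sequence:
-7 → extends → [-7]
-8 → replaces -7 → [-8]
-6 → extends → [-8, -6]
-2 → extends → [-8, -6, -2]
-3 → replaces -2 → [-8, -6, -3]
-4 → replaces -3 → [-8, -6, -4]
-1 → extends → [-8, -6, -4, -1]
-5 → replaces -4 → [-8, -6, -5, -1]
Four tails, so the longest strictly decreasing subsequence of the original has length 4.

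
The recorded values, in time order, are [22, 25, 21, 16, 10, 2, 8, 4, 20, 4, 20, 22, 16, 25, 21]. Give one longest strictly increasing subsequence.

2, 8, 20, 22, 25

Patience tails give the LIS length; then backtrack through the dp parents:
22 → extends → [22]
25 → extends → [22, 25]
21 → replaces 22 → [21, 25]
16 → replaces 21 → [16, 25]
10 → replaces 16 → [10, 25]
2 → replaces 10 → [2, 25]
8 → replaces 25 → [2, 8]
4 → replaces 8 → [2, 4]
20 → extends → [2, 4, 20]
4 → already a tail → [2, 4, 20]
20 → already a tail → [2, 4, 20]
22 → extends → [2, 4, 20, 22]
16 → replaces 20 → [2, 4, 16, 22]
25 → extends → [2, 4, 16, 22, 25]
21 → replaces 22 → [2, 4, 16, 21, 25]
Length 5; one witness is 2, 8, 20, 22, 25.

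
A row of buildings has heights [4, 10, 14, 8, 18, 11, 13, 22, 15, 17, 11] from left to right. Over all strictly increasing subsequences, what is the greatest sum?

Let S[i] be the best sum of a strictly increasing subsequence ending at i:
i:      1  2  3  4  5  6  7  8  9 10 11
a[i]:   4 10 14  8 18 11 13 22 15 17 11
S:      4 14 28 12 46 25 38 68 53 70 25
Maximum is 70 (e.g. 4 + 10 + 11 + 13 + 15 + 17).

70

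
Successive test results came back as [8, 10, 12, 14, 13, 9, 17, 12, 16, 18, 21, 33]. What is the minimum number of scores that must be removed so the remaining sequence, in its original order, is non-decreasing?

Fewest deletions = n − (longest non-decreasing subsequence).
i:      1  2  3  4  5  6  7  8  9 10 11 12
a[i]:   8 10 12 14 13  9 17 12 16 18 21 33
dp:     1  2  3  4  4  2  5  4  5  6  7  8
max dp = 8, so deletions = 12 − 8 = 4.

4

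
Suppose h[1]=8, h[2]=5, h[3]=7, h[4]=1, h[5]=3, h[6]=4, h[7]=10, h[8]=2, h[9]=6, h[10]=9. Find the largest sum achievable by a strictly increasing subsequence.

Let S[i] be the best sum of a strictly increasing subsequence ending at i:
i:      1  2  3  4  5  6  7  8  9 10
h[i]:   8  5  7  1  3  4 10  2  6  9
S:      8  5 12  1  4  8 22  3 14 23
Maximum is 23 (e.g. 1 + 3 + 4 + 6 + 9).

23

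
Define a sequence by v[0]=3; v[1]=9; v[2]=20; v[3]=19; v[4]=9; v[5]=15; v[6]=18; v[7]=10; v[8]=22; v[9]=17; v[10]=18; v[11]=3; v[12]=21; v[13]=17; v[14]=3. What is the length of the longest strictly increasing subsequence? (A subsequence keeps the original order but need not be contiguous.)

6

Track the smallest tail for each achievable length (strict):
3 → extends → [3]
9 → extends → [3, 9]
20 → extends → [3, 9, 20]
19 → replaces 20 → [3, 9, 19]
9 → already a tail → [3, 9, 19]
15 → replaces 19 → [3, 9, 15]
18 → extends → [3, 9, 15, 18]
10 → replaces 15 → [3, 9, 10, 18]
22 → extends → [3, 9, 10, 18, 22]
17 → replaces 18 → [3, 9, 10, 17, 22]
18 → replaces 22 → [3, 9, 10, 17, 18]
3 → already a tail → [3, 9, 10, 17, 18]
21 → extends → [3, 9, 10, 17, 18, 21]
17 → already a tail → [3, 9, 10, 17, 18, 21]
3 → already a tail → [3, 9, 10, 17, 18, 21]
Six tails, so the longest strictly increasing subsequence has length 6 (e.g. 3, 9, 15, 17, 18, 21).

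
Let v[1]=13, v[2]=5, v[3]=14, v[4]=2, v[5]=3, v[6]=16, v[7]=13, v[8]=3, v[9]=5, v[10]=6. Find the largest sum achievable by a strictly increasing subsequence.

43

Let S[i] be the best sum of a strictly increasing subsequence ending at i:
i:      1  2  3  4  5  6  7  8  9 10
v[i]:  13  5 14  2  3 16 13  3  5  6
S:     13  5 27  2  5 43 18  5 10 16
Maximum is 43 (e.g. 13 + 14 + 16).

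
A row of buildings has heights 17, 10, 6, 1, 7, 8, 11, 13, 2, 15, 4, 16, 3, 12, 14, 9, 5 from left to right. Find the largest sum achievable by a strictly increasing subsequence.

76

Let S[i] be the best sum of a strictly increasing subsequence ending at i:
i:      1  2  3  4  5  6  7  8  9 10 11 12 13 14 15 16 17
a[i]:  17 10  6  1  7  8 11 13  2 15  4 16  3 12 14  9  5
S:     17 10  6  1 13 21 32 45  3 60  7 76  6 44 59 30 12
Maximum is 76 (e.g. 6 + 7 + 8 + 11 + 13 + 15 + 16).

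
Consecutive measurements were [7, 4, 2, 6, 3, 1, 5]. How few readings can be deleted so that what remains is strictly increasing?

4

Fewest deletions = n − (longest strictly increasing subsequence).
Patience tails:
7 → extends → [7]
4 → replaces 7 → [4]
2 → replaces 4 → [2]
6 → extends → [2, 6]
3 → replaces 6 → [2, 3]
1 → replaces 2 → [1, 3]
5 → extends → [1, 3, 5]
Longest strictly increasing subsequence has length 3, so deletions = 7 − 3 = 4.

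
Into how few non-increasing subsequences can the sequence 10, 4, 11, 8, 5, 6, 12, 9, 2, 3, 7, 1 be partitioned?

4

The minimum number of non-increasing subsequences covering a sequence equals the length of its longest strictly increasing subsequence.
LIS length is 4 (e.g. 4, 5, 6, 12), so 4 piles are needed.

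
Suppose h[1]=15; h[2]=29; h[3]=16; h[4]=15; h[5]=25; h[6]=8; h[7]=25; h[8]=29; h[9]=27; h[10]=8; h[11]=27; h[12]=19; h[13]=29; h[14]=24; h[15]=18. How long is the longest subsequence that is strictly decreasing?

4

Let dp[i] be the longest strictly decreasing subsequence ending at i:
i:      1  2  3  4  5  6  7  8  9 10 11 12 13 14 15
h[i]:  15 29 16 15 25  8 25 29 27  8 27 19 29 24 18
dp:     1  1  2  3  2  4  2  1  2  4  2  3  1  3  4
Maximum is 4.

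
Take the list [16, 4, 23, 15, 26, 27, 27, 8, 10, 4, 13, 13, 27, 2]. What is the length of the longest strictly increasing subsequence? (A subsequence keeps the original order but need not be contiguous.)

Track the smallest tail for each achievable length (strict):
16 → extends → [16]
4 → replaces 16 → [4]
23 → extends → [4, 23]
15 → replaces 23 → [4, 15]
26 → extends → [4, 15, 26]
27 → extends → [4, 15, 26, 27]
27 → already a tail → [4, 15, 26, 27]
8 → replaces 15 → [4, 8, 26, 27]
10 → replaces 26 → [4, 8, 10, 27]
4 → already a tail → [4, 8, 10, 27]
13 → replaces 27 → [4, 8, 10, 13]
13 → already a tail → [4, 8, 10, 13]
27 → extends → [4, 8, 10, 13, 27]
2 → replaces 4 → [2, 8, 10, 13, 27]
Five tails, so the longest strictly increasing subsequence has length 5 (e.g. 4, 8, 10, 13, 27).

5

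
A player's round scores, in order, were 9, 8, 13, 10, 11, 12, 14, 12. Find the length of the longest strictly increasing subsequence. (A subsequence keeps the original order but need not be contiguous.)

Let dp[i] be the length of the longest such subsequence ending at index i:
i:      1  2  3  4  5  6  7  8
a[i]:   9  8 13 10 11 12 14 12
dp:     1  1  2  2  3  4  5  4
Maximum dp value is 5.

5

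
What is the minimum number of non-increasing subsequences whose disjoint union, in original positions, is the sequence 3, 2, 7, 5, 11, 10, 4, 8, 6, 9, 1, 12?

The minimum number of non-increasing subsequences covering a sequence equals the length of its longest strictly increasing subsequence.
LIS length is 5 (e.g. 3, 7, 8, 9, 12), so 5 piles are needed.

5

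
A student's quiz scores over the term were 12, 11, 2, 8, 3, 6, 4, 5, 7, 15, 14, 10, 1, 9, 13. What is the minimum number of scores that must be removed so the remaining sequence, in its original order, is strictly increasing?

8

Fewest deletions = n − (longest strictly increasing subsequence).
Patience tails:
12 → extends → [12]
11 → replaces 12 → [11]
2 → replaces 11 → [2]
8 → extends → [2, 8]
3 → replaces 8 → [2, 3]
6 → extends → [2, 3, 6]
4 → replaces 6 → [2, 3, 4]
5 → extends → [2, 3, 4, 5]
7 → extends → [2, 3, 4, 5, 7]
15 → extends → [2, 3, 4, 5, 7, 15]
14 → replaces 15 → [2, 3, 4, 5, 7, 14]
10 → replaces 14 → [2, 3, 4, 5, 7, 10]
1 → replaces 2 → [1, 3, 4, 5, 7, 10]
9 → replaces 10 → [1, 3, 4, 5, 7, 9]
13 → extends → [1, 3, 4, 5, 7, 9, 13]
Longest strictly increasing subsequence has length 7, so deletions = 15 − 7 = 8.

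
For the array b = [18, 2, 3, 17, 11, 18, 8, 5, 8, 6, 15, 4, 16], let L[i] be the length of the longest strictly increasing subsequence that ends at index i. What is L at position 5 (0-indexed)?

4

dp[i] = 1 + max{dp[j] : j<i, b[j]<b[i]} (or 1 if no such j):
i:      0  1  2  3  4  5  6  7  8  9 10 11 12
b[i]:  18  2  3 17 11 18  8  5  8  6 15  4 16
dp:     1  1  2  3  3  4  3  3  4  4  5  3  6
At index 5 the value is 4.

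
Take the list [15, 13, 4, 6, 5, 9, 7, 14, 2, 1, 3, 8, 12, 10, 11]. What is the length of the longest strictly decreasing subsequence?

Let dp[i] be the longest strictly decreasing subsequence ending at i:
i:      1  2  3  4  5  6  7  8  9 10 11 12 13 14 15
a[i]:  15 13  4  6  5  9  7 14  2  1  3  8 12 10 11
dp:     1  2  3  3  4  3  4  2  5  6  5  4  3  4  4
Maximum is 6.

6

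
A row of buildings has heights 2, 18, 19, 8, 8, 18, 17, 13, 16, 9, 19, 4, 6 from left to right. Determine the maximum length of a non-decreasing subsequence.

Let dp[i] be the length of the longest such subsequence ending at index i:
i:      1  2  3  4  5  6  7  8  9 10 11 12 13
a[i]:   2 18 19  8  8 18 17 13 16  9 19  4  6
dp:     1  2  3  2  3  4  4  4  5  4  6  2  3
Maximum dp value is 6.

6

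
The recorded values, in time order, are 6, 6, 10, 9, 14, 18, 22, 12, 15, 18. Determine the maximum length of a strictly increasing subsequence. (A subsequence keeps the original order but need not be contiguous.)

5

Track the smallest tail for each achievable length (strict):
6 → extends → [6]
6 → already a tail → [6]
10 → extends → [6, 10]
9 → replaces 10 → [6, 9]
14 → extends → [6, 9, 14]
18 → extends → [6, 9, 14, 18]
22 → extends → [6, 9, 14, 18, 22]
12 → replaces 14 → [6, 9, 12, 18, 22]
15 → replaces 18 → [6, 9, 12, 15, 22]
18 → replaces 22 → [6, 9, 12, 15, 18]
Five tails, so the longest strictly increasing subsequence has length 5 (e.g. 6, 10, 14, 18, 22).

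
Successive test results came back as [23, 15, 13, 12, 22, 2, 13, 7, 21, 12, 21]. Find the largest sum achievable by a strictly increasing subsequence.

46

Let S[i] be the best sum of a strictly increasing subsequence ending at i:
i:      1  2  3  4  5  6  7  8  9 10 11
a[i]:  23 15 13 12 22  2 13  7 21 12 21
S:     23 15 13 12 37  2 25  9 46 21 46
Maximum is 46 (e.g. 12 + 13 + 21).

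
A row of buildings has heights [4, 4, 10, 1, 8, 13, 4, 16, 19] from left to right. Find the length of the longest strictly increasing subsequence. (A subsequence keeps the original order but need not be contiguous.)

Track the smallest tail for each achievable length (strict):
4 → extends → [4]
4 → already a tail → [4]
10 → extends → [4, 10]
1 → replaces 4 → [1, 10]
8 → replaces 10 → [1, 8]
13 → extends → [1, 8, 13]
4 → replaces 8 → [1, 4, 13]
16 → extends → [1, 4, 13, 16]
19 → extends → [1, 4, 13, 16, 19]
Five tails, so the longest strictly increasing subsequence has length 5 (e.g. 4, 10, 13, 16, 19).

5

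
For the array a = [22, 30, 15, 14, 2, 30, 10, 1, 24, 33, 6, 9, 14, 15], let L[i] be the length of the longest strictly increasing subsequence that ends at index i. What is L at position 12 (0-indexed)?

4

dp[i] = 1 + max{dp[j] : j<i, a[j]<a[i]} (or 1 if no such j):
i:      0  1  2  3  4  5  6  7  8  9 10 11 12 13
a[i]:  22 30 15 14  2 30 10  1 24 33  6  9 14 15
dp:     1  2  1  1  1  2  2  1  3  4  2  3  4  5
At index 12 the value is 4.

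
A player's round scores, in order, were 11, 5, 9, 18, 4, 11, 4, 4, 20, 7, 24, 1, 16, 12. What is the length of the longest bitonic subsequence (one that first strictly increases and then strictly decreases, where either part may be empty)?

inc[i] = longest strictly increasing subsequence ending at i; dec[i] = longest strictly decreasing subsequence starting at i:
i:      1  2  3  4  5  6  7  8  9 10 11 12 13 14
a[i]:  11  5  9 18  4 11  4  4 20  7 24  1 16 12
inc:    1  1  2  3  1  3  1  1  4  2  5  1  4  4
dec:    4  3  3  4  2  3  2  2  3  2  3  1  2  1
Best peak at i=11 (value 24): inc=5, dec=3, length 5+3−1 = 7.

7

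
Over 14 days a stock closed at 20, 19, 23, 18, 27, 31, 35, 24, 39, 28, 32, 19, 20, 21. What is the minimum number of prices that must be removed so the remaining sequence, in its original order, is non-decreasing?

Fewest deletions = n − (longest non-decreasing subsequence).
Patience tails:
20 → extends → [20]
19 → replaces 20 → [19]
23 → extends → [19, 23]
18 → replaces 19 → [18, 23]
27 → extends → [18, 23, 27]
31 → extends → [18, 23, 27, 31]
35 → extends → [18, 23, 27, 31, 35]
24 → replaces 27 → [18, 23, 24, 31, 35]
39 → extends → [18, 23, 24, 31, 35, 39]
28 → replaces 31 → [18, 23, 24, 28, 35, 39]
32 → replaces 35 → [18, 23, 24, 28, 32, 39]
19 → replaces 23 → [18, 19, 24, 28, 32, 39]
20 → replaces 24 → [18, 19, 20, 28, 32, 39]
21 → replaces 28 → [18, 19, 20, 21, 32, 39]
Longest non-decreasing subsequence has length 6, so deletions = 14 − 6 = 8.

8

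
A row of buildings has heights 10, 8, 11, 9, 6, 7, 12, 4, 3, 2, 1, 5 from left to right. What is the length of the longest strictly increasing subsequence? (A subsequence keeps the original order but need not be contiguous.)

3

Track the smallest tail for each achievable length (strict):
10 → extends → [10]
8 → replaces 10 → [8]
11 → extends → [8, 11]
9 → replaces 11 → [8, 9]
6 → replaces 8 → [6, 9]
7 → replaces 9 → [6, 7]
12 → extends → [6, 7, 12]
4 → replaces 6 → [4, 7, 12]
3 → replaces 4 → [3, 7, 12]
2 → replaces 3 → [2, 7, 12]
1 → replaces 2 → [1, 7, 12]
5 → replaces 7 → [1, 5, 12]
Three tails, so the longest strictly increasing subsequence has length 3 (e.g. 10, 11, 12).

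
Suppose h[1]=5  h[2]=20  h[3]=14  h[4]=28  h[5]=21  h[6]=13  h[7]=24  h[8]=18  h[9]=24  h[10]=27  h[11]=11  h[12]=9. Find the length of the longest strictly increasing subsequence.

5

Track the smallest tail for each achievable length (strict):
5 → extends → [5]
20 → extends → [5, 20]
14 → replaces 20 → [5, 14]
28 → extends → [5, 14, 28]
21 → replaces 28 → [5, 14, 21]
13 → replaces 14 → [5, 13, 21]
24 → extends → [5, 13, 21, 24]
18 → replaces 21 → [5, 13, 18, 24]
24 → already a tail → [5, 13, 18, 24]
27 → extends → [5, 13, 18, 24, 27]
11 → replaces 13 → [5, 11, 18, 24, 27]
9 → replaces 11 → [5, 9, 18, 24, 27]
Five tails, so the longest strictly increasing subsequence has length 5 (e.g. 5, 20, 21, 24, 27).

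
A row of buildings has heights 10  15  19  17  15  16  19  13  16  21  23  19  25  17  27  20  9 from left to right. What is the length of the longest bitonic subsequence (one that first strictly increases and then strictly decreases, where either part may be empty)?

10

inc[i] = longest strictly increasing subsequence ending at i; dec[i] = longest strictly decreasing subsequence starting at i:
i:      1  2  3  4  5  6  7  8  9 10 11 12 13 14 15 16 17
a[i]:  10 15 19 17 15 16 19 13 16 21 23 19 25 17 27 20  9
inc:    1  2  3  3  2  3  4  2  3  5  6  4  7  4  8  5  1
dec:    2  3  5  4  3  3  3  2  2  4  4  3  3  2  3  2  1
Best peak at i=15 (value 27): inc=8, dec=3, length 8+3−1 = 10.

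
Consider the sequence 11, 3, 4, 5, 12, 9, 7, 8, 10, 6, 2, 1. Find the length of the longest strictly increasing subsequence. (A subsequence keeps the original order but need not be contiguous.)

Let dp[i] be the length of the longest such subsequence ending at index i:
i:      1  2  3  4  5  6  7  8  9 10 11 12
a[i]:  11  3  4  5 12  9  7  8 10  6  2  1
dp:     1  1  2  3  4  4  4  5  6  4  1  1
Maximum dp value is 6.

6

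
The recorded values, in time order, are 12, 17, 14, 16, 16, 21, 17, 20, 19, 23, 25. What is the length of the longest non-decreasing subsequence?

8

Track the smallest tail for each achievable length (allowing ties):
12 → extends → [12]
17 → extends → [12, 17]
14 → replaces 17 → [12, 14]
16 → extends → [12, 14, 16]
16 → extends → [12, 14, 16, 16]
21 → extends → [12, 14, 16, 16, 21]
17 → replaces 21 → [12, 14, 16, 16, 17]
20 → extends → [12, 14, 16, 16, 17, 20]
19 → replaces 20 → [12, 14, 16, 16, 17, 19]
23 → extends → [12, 14, 16, 16, 17, 19, 23]
25 → extends → [12, 14, 16, 16, 17, 19, 23, 25]
Eight tails, so the longest non-decreasing subsequence has length 8 (e.g. 12, 14, 16, 16, 17, 20, 23, 25).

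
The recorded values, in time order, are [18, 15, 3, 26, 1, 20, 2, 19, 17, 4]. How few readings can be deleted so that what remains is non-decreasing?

7

Fewest deletions = n − (longest non-decreasing subsequence).
Patience tails:
18 → extends → [18]
15 → replaces 18 → [15]
3 → replaces 15 → [3]
26 → extends → [3, 26]
1 → replaces 3 → [1, 26]
20 → replaces 26 → [1, 20]
2 → replaces 20 → [1, 2]
19 → extends → [1, 2, 19]
17 → replaces 19 → [1, 2, 17]
4 → replaces 17 → [1, 2, 4]
Longest non-decreasing subsequence has length 3, so deletions = 10 − 3 = 7.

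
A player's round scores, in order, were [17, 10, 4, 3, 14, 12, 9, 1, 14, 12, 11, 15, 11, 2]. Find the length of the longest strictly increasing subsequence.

Track the smallest tail for each achievable length (strict):
17 → extends → [17]
10 → replaces 17 → [10]
4 → replaces 10 → [4]
3 → replaces 4 → [3]
14 → extends → [3, 14]
12 → replaces 14 → [3, 12]
9 → replaces 12 → [3, 9]
1 → replaces 3 → [1, 9]
14 → extends → [1, 9, 14]
12 → replaces 14 → [1, 9, 12]
11 → replaces 12 → [1, 9, 11]
15 → extends → [1, 9, 11, 15]
11 → already a tail → [1, 9, 11, 15]
2 → replaces 9 → [1, 2, 11, 15]
Four tails, so the longest strictly increasing subsequence has length 4 (e.g. 10, 12, 14, 15).

4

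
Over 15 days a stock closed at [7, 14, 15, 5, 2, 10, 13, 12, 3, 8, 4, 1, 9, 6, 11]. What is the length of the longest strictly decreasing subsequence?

6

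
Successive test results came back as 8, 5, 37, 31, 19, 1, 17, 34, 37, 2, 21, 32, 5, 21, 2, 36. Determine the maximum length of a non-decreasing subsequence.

Let dp[i] be the length of the longest such subsequence ending at index i:
i:      1  2  3  4  5  6  7  8  9 10 11 12 13 14 15 16
a[i]:   8  5 37 31 19  1 17 34 37  2 21 32  5 21  2 36
dp:     1  1  2  2  2  1  2  3  4  2  3  4  3  4  3  5
Maximum dp value is 5.

5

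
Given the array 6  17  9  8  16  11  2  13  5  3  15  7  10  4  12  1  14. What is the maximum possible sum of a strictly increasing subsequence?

54

Let S[i] be the best sum of a strictly increasing subsequence ending at i:
i:      1  2  3  4  5  6  7  8  9 10 11 12 13 14 15 16 17
a[i]:   6 17  9  8 16 11  2 13  5  3 15  7 10  4 12  1 14
S:      6 23 15 14 31 26  2 39  7  5 54 14 25  9 38  1 53
Maximum is 54 (e.g. 6 + 9 + 11 + 13 + 15).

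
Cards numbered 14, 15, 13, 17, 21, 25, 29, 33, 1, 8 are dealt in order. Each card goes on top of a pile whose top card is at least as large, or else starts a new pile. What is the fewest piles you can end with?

7

The minimum number of non-increasing subsequences covering a sequence equals the length of its longest strictly increasing subsequence.
LIS length is 7 (e.g. 14, 15, 17, 21, 25, 29, 33), so 7 piles are needed.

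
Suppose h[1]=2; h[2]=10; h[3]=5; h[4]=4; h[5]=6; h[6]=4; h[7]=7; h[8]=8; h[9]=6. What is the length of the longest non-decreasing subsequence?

Let dp[i] be the length of the longest such subsequence ending at index i:
i:      1  2  3  4  5  6  7  8  9
h[i]:   2 10  5  4  6  4  7  8  6
dp:     1  2  2  2  3  3  4  5  4
Maximum dp value is 5.

5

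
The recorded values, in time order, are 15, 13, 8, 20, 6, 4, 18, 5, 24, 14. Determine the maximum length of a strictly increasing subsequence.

Track the smallest tail for each achievable length (strict):
15 → extends → [15]
13 → replaces 15 → [13]
8 → replaces 13 → [8]
20 → extends → [8, 20]
6 → replaces 8 → [6, 20]
4 → replaces 6 → [4, 20]
18 → replaces 20 → [4, 18]
5 → replaces 18 → [4, 5]
24 → extends → [4, 5, 24]
14 → replaces 24 → [4, 5, 14]
Three tails, so the longest strictly increasing subsequence has length 3 (e.g. 15, 20, 24).

3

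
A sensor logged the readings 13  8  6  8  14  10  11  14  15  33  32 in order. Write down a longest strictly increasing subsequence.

6, 8, 10, 11, 14, 15, 33

Patience tails give the LIS length; then backtrack through the dp parents:
13 → extends → [13]
8 → replaces 13 → [8]
6 → replaces 8 → [6]
8 → extends → [6, 8]
14 → extends → [6, 8, 14]
10 → replaces 14 → [6, 8, 10]
11 → extends → [6, 8, 10, 11]
14 → extends → [6, 8, 10, 11, 14]
15 → extends → [6, 8, 10, 11, 14, 15]
33 → extends → [6, 8, 10, 11, 14, 15, 33]
32 → replaces 33 → [6, 8, 10, 11, 14, 15, 32]
Length 7; one witness is 6, 8, 10, 11, 14, 15, 33.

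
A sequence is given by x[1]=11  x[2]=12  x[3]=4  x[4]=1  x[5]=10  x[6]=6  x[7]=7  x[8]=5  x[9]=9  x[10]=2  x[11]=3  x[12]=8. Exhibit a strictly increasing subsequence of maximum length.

Patience tails give the LIS length; then backtrack through the dp parents:
11 → extends → [11]
12 → extends → [11, 12]
4 → replaces 11 → [4, 12]
1 → replaces 4 → [1, 12]
10 → replaces 12 → [1, 10]
6 → replaces 10 → [1, 6]
7 → extends → [1, 6, 7]
5 → replaces 6 → [1, 5, 7]
9 → extends → [1, 5, 7, 9]
2 → replaces 5 → [1, 2, 7, 9]
3 → replaces 7 → [1, 2, 3, 9]
8 → replaces 9 → [1, 2, 3, 8]
Length 4; one witness is 4, 6, 7, 9.

4, 6, 7, 9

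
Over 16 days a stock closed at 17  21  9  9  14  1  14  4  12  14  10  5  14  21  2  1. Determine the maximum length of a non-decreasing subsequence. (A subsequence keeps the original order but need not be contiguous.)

Let dp[i] be the length of the longest such subsequence ending at index i:
i:      1  2  3  4  5  6  7  8  9 10 11 12 13 14 15 16
a[i]:  17 21  9  9 14  1 14  4 12 14 10  5 14 21  2  1
dp:     1  2  1  2  3  1  4  2  3  5  3  3  6  7  2  2
Maximum dp value is 7.

7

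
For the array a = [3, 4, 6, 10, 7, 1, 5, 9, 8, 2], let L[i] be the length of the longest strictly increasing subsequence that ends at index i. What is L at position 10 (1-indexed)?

2

dp[i] = 1 + max{dp[j] : j<i, a[j]<a[i]} (or 1 if no such j):
i:      1  2  3  4  5  6  7  8  9 10
a[i]:   3  4  6 10  7  1  5  9  8  2
dp:     1  2  3  4  4  1  3  5  5  2
At index 10 the value is 2.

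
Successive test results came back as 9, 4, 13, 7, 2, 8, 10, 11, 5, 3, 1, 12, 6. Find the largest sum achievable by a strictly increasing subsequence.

52

Let S[i] be the best sum of a strictly increasing subsequence ending at i:
i:      1  2  3  4  5  6  7  8  9 10 11 12 13
a[i]:   9  4 13  7  2  8 10 11  5  3  1 12  6
S:      9  4 22 11  2 19 29 40  9  5  1 52 15
Maximum is 52 (e.g. 4 + 7 + 8 + 10 + 11 + 12).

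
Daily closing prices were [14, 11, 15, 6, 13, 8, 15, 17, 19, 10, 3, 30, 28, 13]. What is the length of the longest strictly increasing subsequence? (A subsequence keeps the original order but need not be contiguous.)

6

Let dp[i] be the length of the longest such subsequence ending at index i:
i:      1  2  3  4  5  6  7  8  9 10 11 12 13 14
a[i]:  14 11 15  6 13  8 15 17 19 10  3 30 28 13
dp:     1  1  2  1  2  2  3  4  5  3  1  6  6  4
Maximum dp value is 6.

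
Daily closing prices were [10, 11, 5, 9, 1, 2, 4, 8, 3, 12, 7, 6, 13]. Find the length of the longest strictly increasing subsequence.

6

Track the smallest tail for each achievable length (strict):
10 → extends → [10]
11 → extends → [10, 11]
5 → replaces 10 → [5, 11]
9 → replaces 11 → [5, 9]
1 → replaces 5 → [1, 9]
2 → replaces 9 → [1, 2]
4 → extends → [1, 2, 4]
8 → extends → [1, 2, 4, 8]
3 → replaces 4 → [1, 2, 3, 8]
12 → extends → [1, 2, 3, 8, 12]
7 → replaces 8 → [1, 2, 3, 7, 12]
6 → replaces 7 → [1, 2, 3, 6, 12]
13 → extends → [1, 2, 3, 6, 12, 13]
Six tails, so the longest strictly increasing subsequence has length 6 (e.g. 1, 2, 4, 8, 12, 13).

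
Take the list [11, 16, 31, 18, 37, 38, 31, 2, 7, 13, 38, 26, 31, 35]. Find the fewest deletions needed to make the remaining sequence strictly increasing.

8

Fewest deletions = n − (longest strictly increasing subsequence).
i:      1  2  3  4  5  6  7  8  9 10 11 12 13 14
a[i]:  11 16 31 18 37 38 31  2  7 13 38 26 31 35
dp:     1  2  3  3  4  5  4  1  2  3  5  4  5  6
max dp = 6, so deletions = 14 − 6 = 8.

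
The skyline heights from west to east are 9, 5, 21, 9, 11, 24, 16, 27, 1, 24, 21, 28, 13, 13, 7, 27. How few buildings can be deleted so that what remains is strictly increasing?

Fewest deletions = n − (longest strictly increasing subsequence).
i:      1  2  3  4  5  6  7  8  9 10 11 12 13 14 15 16
a[i]:   9  5 21  9 11 24 16 27  1 24 21 28 13 13  7 27
dp:     1  1  2  2  3  4  4  5  1  5  5  6  4  4  2  6
max dp = 6, so deletions = 16 − 6 = 10.

10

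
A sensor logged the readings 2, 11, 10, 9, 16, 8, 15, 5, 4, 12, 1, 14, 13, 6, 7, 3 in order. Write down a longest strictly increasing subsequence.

2, 11, 12, 14

Patience tails give the LIS length; then backtrack through the dp parents:
2 → extends → [2]
11 → extends → [2, 11]
10 → replaces 11 → [2, 10]
9 → replaces 10 → [2, 9]
16 → extends → [2, 9, 16]
8 → replaces 9 → [2, 8, 16]
15 → replaces 16 → [2, 8, 15]
5 → replaces 8 → [2, 5, 15]
4 → replaces 5 → [2, 4, 15]
12 → replaces 15 → [2, 4, 12]
1 → replaces 2 → [1, 4, 12]
14 → extends → [1, 4, 12, 14]
13 → replaces 14 → [1, 4, 12, 13]
6 → replaces 12 → [1, 4, 6, 13]
7 → replaces 13 → [1, 4, 6, 7]
3 → replaces 4 → [1, 3, 6, 7]
Length 4; one witness is 2, 11, 12, 14.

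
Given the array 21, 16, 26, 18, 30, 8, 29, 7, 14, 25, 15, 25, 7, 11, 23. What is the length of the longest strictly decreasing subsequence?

5

Negate each value so 'decreasing' becomes 'increasing', then run patience tails on the negated sequence:
-21 → extends → [-21]
-16 → extends → [-21, -16]
-26 → replaces -21 → [-26, -16]
-18 → replaces -16 → [-26, -18]
-30 → replaces -26 → [-30, -18]
-8 → extends → [-30, -18, -8]
-29 → replaces -18 → [-30, -29, -8]
-7 → extends → [-30, -29, -8, -7]
-14 → replaces -8 → [-30, -29, -14, -7]
-25 → replaces -14 → [-30, -29, -25, -7]
-15 → replaces -7 → [-30, -29, -25, -15]
-25 → already a tail → [-30, -29, -25, -15]
-7 → extends → [-30, -29, -25, -15, -7]
-11 → replaces -7 → [-30, -29, -25, -15, -11]
-23 → replaces -15 → [-30, -29, -25, -23, -11]
Five tails, so the longest strictly decreasing subsequence of the original has length 5.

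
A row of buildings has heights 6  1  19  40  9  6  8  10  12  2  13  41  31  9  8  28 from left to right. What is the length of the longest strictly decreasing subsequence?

4

Negate each value so 'decreasing' becomes 'increasing', then run patience tails on the negated sequence:
-6 → extends → [-6]
-1 → extends → [-6, -1]
-19 → replaces -6 → [-19, -1]
-40 → replaces -19 → [-40, -1]
-9 → replaces -1 → [-40, -9]
-6 → extends → [-40, -9, -6]
-8 → replaces -6 → [-40, -9, -8]
-10 → replaces -9 → [-40, -10, -8]
-12 → replaces -10 → [-40, -12, -8]
-2 → extends → [-40, -12, -8, -2]
-13 → replaces -12 → [-40, -13, -8, -2]
-41 → replaces -40 → [-41, -13, -8, -2]
-31 → replaces -13 → [-41, -31, -8, -2]
-9 → replaces -8 → [-41, -31, -9, -2]
-8 → replaces -2 → [-41, -31, -9, -8]
-28 → replaces -9 → [-41, -31, -28, -8]
Four tails, so the longest strictly decreasing subsequence of the original has length 4.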